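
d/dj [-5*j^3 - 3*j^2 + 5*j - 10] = -15*j^2 - 6*j + 5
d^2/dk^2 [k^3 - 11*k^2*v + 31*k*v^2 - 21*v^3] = 6*k - 22*v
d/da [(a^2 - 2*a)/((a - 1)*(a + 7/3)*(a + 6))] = 3*(-3*a^4 + 12*a^3 + 61*a^2 - 84*a + 84)/(9*a^6 + 132*a^5 + 586*a^4 + 496*a^3 - 1559*a^2 - 1428*a + 1764)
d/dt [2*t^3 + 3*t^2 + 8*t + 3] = 6*t^2 + 6*t + 8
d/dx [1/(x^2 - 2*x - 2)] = 2*(1 - x)/(-x^2 + 2*x + 2)^2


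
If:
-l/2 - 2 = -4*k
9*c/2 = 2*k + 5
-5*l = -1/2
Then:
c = 241/180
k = 41/80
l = 1/10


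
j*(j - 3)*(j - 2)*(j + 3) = j^4 - 2*j^3 - 9*j^2 + 18*j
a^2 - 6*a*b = a*(a - 6*b)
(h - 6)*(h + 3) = h^2 - 3*h - 18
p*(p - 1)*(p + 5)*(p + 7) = p^4 + 11*p^3 + 23*p^2 - 35*p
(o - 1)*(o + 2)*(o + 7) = o^3 + 8*o^2 + 5*o - 14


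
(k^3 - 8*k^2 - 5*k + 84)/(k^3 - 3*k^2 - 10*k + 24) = (k - 7)/(k - 2)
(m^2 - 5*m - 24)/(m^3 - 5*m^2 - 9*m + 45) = (m - 8)/(m^2 - 8*m + 15)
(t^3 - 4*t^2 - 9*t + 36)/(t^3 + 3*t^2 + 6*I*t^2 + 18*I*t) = (t^2 - 7*t + 12)/(t*(t + 6*I))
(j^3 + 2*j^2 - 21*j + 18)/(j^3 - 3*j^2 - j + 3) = (j + 6)/(j + 1)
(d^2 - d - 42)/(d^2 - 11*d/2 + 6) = 2*(d^2 - d - 42)/(2*d^2 - 11*d + 12)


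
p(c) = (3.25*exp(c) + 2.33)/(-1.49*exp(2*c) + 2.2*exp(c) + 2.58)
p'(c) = (3.25*exp(c) + 2.33)*(2.98*exp(2*c) - 2.2*exp(c))/(-1.49*exp(2*c) + 2.2*exp(c) + 2.58)^2 + 3.25*exp(c)/(-1.49*exp(2*c) + 2.2*exp(c) + 2.58)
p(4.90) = -0.02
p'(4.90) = 0.02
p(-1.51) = 1.02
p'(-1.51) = 0.12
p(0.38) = 2.71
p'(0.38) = 5.10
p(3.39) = -0.08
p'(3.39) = 0.09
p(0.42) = 2.94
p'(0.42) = 6.21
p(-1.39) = 1.03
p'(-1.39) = 0.14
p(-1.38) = 1.04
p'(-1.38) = 0.14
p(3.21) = -0.10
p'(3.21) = 0.11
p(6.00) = -0.00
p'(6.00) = 0.01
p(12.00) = 0.00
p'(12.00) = 0.00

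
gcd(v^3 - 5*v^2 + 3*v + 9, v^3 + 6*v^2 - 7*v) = 1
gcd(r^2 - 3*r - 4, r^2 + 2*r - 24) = r - 4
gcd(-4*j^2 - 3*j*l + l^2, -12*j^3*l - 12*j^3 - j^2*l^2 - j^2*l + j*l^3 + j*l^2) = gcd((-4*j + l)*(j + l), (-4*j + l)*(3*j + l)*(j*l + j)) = 4*j - l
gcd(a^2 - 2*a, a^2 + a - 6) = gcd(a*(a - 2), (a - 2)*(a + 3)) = a - 2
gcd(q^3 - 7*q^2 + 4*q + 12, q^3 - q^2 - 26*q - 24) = q^2 - 5*q - 6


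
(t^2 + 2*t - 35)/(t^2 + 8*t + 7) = (t - 5)/(t + 1)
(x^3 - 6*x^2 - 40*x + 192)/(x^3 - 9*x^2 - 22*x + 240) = (x^2 + 2*x - 24)/(x^2 - x - 30)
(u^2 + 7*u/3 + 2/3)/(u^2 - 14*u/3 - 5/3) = (u + 2)/(u - 5)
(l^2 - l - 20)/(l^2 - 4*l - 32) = (l - 5)/(l - 8)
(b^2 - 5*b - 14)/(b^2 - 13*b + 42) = (b + 2)/(b - 6)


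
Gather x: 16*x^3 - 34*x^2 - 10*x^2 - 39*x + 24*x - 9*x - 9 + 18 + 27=16*x^3 - 44*x^2 - 24*x + 36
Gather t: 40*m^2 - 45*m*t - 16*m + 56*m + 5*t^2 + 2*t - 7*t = 40*m^2 + 40*m + 5*t^2 + t*(-45*m - 5)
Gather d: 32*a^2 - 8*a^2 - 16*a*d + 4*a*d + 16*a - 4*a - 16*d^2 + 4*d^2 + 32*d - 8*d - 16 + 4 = 24*a^2 + 12*a - 12*d^2 + d*(24 - 12*a) - 12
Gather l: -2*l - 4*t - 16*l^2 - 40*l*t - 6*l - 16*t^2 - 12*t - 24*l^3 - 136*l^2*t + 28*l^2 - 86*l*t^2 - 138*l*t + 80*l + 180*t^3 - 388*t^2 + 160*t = -24*l^3 + l^2*(12 - 136*t) + l*(-86*t^2 - 178*t + 72) + 180*t^3 - 404*t^2 + 144*t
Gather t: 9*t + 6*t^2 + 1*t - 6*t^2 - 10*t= 0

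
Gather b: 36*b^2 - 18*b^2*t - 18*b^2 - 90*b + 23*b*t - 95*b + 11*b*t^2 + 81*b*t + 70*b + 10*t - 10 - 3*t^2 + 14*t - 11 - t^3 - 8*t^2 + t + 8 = b^2*(18 - 18*t) + b*(11*t^2 + 104*t - 115) - t^3 - 11*t^2 + 25*t - 13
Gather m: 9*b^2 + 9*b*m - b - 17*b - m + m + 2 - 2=9*b^2 + 9*b*m - 18*b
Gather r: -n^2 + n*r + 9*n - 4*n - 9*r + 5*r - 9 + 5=-n^2 + 5*n + r*(n - 4) - 4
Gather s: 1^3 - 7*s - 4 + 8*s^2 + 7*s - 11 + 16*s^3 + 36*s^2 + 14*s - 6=16*s^3 + 44*s^2 + 14*s - 20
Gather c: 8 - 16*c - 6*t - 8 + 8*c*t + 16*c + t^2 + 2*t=8*c*t + t^2 - 4*t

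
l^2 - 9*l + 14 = (l - 7)*(l - 2)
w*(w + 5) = w^2 + 5*w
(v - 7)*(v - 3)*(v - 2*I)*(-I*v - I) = -I*v^4 - 2*v^3 + 9*I*v^3 + 18*v^2 - 11*I*v^2 - 22*v - 21*I*v - 42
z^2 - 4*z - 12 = (z - 6)*(z + 2)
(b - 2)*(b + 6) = b^2 + 4*b - 12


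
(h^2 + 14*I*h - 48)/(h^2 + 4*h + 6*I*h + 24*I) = (h + 8*I)/(h + 4)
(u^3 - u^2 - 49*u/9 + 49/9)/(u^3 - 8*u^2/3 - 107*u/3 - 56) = (3*u^2 - 10*u + 7)/(3*(u^2 - 5*u - 24))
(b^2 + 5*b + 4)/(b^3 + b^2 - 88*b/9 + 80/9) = 9*(b + 1)/(9*b^2 - 27*b + 20)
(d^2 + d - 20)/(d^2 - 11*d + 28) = (d + 5)/(d - 7)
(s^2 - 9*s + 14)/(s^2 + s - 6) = (s - 7)/(s + 3)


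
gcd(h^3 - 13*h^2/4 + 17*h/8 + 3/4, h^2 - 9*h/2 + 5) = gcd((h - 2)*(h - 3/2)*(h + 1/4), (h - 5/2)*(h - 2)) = h - 2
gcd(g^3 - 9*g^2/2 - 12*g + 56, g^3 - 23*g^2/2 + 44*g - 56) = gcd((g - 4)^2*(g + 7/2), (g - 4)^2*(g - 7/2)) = g^2 - 8*g + 16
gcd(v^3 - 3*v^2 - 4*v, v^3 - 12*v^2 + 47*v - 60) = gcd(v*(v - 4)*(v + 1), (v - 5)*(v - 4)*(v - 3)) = v - 4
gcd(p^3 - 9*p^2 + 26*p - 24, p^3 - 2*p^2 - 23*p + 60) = p^2 - 7*p + 12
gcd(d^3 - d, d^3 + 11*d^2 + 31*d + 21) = d + 1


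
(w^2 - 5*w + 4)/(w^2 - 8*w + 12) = (w^2 - 5*w + 4)/(w^2 - 8*w + 12)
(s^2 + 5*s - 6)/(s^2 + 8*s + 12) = (s - 1)/(s + 2)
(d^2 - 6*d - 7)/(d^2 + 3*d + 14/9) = 9*(d^2 - 6*d - 7)/(9*d^2 + 27*d + 14)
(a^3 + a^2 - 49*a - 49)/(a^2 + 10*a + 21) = (a^2 - 6*a - 7)/(a + 3)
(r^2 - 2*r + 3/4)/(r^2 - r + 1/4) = (2*r - 3)/(2*r - 1)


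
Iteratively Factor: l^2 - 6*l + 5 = (l - 5)*(l - 1)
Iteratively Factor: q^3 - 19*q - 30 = (q + 3)*(q^2 - 3*q - 10) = (q + 2)*(q + 3)*(q - 5)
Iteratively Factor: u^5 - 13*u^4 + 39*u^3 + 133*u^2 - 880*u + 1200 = (u - 3)*(u^4 - 10*u^3 + 9*u^2 + 160*u - 400) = (u - 5)*(u - 3)*(u^3 - 5*u^2 - 16*u + 80) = (u - 5)^2*(u - 3)*(u^2 - 16) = (u - 5)^2*(u - 4)*(u - 3)*(u + 4)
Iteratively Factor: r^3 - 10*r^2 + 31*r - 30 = (r - 2)*(r^2 - 8*r + 15) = (r - 3)*(r - 2)*(r - 5)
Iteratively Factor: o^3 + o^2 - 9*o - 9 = (o + 1)*(o^2 - 9) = (o - 3)*(o + 1)*(o + 3)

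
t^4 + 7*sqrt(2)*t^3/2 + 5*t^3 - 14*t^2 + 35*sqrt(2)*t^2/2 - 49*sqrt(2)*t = t*(t - 2)*(t + 7)*(t + 7*sqrt(2)/2)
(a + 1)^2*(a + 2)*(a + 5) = a^4 + 9*a^3 + 25*a^2 + 27*a + 10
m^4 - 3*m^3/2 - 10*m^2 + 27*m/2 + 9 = (m - 3)*(m - 2)*(m + 1/2)*(m + 3)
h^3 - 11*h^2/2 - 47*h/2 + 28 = (h - 8)*(h - 1)*(h + 7/2)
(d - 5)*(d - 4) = d^2 - 9*d + 20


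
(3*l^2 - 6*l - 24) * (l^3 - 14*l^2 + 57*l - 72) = 3*l^5 - 48*l^4 + 231*l^3 - 222*l^2 - 936*l + 1728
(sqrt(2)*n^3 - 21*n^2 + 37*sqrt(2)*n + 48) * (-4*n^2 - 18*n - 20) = -4*sqrt(2)*n^5 - 18*sqrt(2)*n^4 + 84*n^4 - 168*sqrt(2)*n^3 + 378*n^3 - 666*sqrt(2)*n^2 + 228*n^2 - 740*sqrt(2)*n - 864*n - 960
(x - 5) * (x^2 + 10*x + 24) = x^3 + 5*x^2 - 26*x - 120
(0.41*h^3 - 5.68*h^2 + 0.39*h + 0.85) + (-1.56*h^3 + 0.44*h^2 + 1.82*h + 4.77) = -1.15*h^3 - 5.24*h^2 + 2.21*h + 5.62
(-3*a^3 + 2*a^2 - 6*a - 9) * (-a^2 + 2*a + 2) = 3*a^5 - 8*a^4 + 4*a^3 + a^2 - 30*a - 18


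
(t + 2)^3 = t^3 + 6*t^2 + 12*t + 8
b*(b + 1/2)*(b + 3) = b^3 + 7*b^2/2 + 3*b/2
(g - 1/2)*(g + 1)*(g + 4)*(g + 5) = g^4 + 19*g^3/2 + 24*g^2 + 11*g/2 - 10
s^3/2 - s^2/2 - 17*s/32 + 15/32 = (s/2 + 1/2)*(s - 5/4)*(s - 3/4)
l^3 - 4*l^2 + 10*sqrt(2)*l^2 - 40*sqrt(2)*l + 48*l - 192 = (l - 4)*(l + 4*sqrt(2))*(l + 6*sqrt(2))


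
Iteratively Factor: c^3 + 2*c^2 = (c)*(c^2 + 2*c) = c*(c + 2)*(c)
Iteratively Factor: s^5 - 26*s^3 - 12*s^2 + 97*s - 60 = (s - 1)*(s^4 + s^3 - 25*s^2 - 37*s + 60) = (s - 1)*(s + 3)*(s^3 - 2*s^2 - 19*s + 20) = (s - 5)*(s - 1)*(s + 3)*(s^2 + 3*s - 4) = (s - 5)*(s - 1)*(s + 3)*(s + 4)*(s - 1)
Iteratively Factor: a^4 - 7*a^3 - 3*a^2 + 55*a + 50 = (a - 5)*(a^3 - 2*a^2 - 13*a - 10) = (a - 5)*(a + 2)*(a^2 - 4*a - 5) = (a - 5)^2*(a + 2)*(a + 1)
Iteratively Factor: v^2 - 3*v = (v - 3)*(v)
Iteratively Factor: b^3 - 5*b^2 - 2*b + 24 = (b + 2)*(b^2 - 7*b + 12) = (b - 4)*(b + 2)*(b - 3)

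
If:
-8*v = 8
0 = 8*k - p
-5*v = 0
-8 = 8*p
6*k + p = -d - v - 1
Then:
No Solution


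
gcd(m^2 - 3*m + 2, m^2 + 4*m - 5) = m - 1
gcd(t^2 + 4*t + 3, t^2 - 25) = 1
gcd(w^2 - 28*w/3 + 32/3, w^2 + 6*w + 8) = 1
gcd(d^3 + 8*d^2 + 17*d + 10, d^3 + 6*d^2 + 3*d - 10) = d^2 + 7*d + 10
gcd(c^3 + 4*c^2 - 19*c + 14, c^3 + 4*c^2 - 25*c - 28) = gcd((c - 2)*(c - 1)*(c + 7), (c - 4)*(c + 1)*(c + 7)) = c + 7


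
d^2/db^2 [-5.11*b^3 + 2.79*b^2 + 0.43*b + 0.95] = 5.58 - 30.66*b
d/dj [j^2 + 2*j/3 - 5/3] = 2*j + 2/3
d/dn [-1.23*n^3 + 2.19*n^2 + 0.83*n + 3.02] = -3.69*n^2 + 4.38*n + 0.83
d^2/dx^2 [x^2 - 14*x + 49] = 2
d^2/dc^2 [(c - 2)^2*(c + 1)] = 6*c - 6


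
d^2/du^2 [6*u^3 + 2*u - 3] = 36*u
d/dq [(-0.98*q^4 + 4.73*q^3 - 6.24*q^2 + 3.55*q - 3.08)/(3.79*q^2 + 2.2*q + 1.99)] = (-7.4284*q^5 + 11.4587*q^4 + 13.0112*q^3 + 1.0556*q^2 - 1.4888*q + 13.8405)/(14.3641*q^4 + 16.676*q^3 + 19.9242*q^2 + 8.756*q + 3.9601)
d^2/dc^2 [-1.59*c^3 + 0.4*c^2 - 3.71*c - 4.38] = 0.8 - 9.54*c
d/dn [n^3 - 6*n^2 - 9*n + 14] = 3*n^2 - 12*n - 9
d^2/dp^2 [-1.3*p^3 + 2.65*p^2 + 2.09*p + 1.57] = 5.3 - 7.8*p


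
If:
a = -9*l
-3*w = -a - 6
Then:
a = 3*w - 6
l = 2/3 - w/3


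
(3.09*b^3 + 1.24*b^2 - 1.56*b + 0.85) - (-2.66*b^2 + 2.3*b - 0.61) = 3.09*b^3 + 3.9*b^2 - 3.86*b + 1.46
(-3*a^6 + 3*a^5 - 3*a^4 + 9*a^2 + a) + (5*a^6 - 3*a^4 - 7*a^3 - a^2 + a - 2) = 2*a^6 + 3*a^5 - 6*a^4 - 7*a^3 + 8*a^2 + 2*a - 2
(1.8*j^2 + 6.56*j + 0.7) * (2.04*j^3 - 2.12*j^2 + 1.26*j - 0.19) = 3.672*j^5 + 9.5664*j^4 - 10.2112*j^3 + 6.4396*j^2 - 0.3644*j - 0.133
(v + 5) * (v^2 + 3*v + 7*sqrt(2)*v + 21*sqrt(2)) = v^3 + 8*v^2 + 7*sqrt(2)*v^2 + 15*v + 56*sqrt(2)*v + 105*sqrt(2)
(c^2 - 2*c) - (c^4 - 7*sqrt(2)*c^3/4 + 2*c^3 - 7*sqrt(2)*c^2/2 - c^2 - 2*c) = -c^4 - 2*c^3 + 7*sqrt(2)*c^3/4 + 2*c^2 + 7*sqrt(2)*c^2/2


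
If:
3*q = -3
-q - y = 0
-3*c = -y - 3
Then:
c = 4/3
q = -1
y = 1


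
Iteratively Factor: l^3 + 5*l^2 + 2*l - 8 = (l - 1)*(l^2 + 6*l + 8) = (l - 1)*(l + 2)*(l + 4)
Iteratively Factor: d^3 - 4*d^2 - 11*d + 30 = (d + 3)*(d^2 - 7*d + 10) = (d - 5)*(d + 3)*(d - 2)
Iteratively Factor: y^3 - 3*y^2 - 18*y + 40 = (y - 5)*(y^2 + 2*y - 8) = (y - 5)*(y + 4)*(y - 2)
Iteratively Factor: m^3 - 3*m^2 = (m - 3)*(m^2) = m*(m - 3)*(m)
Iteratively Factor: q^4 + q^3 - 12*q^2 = (q)*(q^3 + q^2 - 12*q) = q*(q - 3)*(q^2 + 4*q) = q^2*(q - 3)*(q + 4)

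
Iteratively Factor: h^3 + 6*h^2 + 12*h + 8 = (h + 2)*(h^2 + 4*h + 4) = (h + 2)^2*(h + 2)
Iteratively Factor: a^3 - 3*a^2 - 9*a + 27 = (a - 3)*(a^2 - 9) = (a - 3)*(a + 3)*(a - 3)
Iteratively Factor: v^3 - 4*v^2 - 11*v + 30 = (v - 5)*(v^2 + v - 6) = (v - 5)*(v - 2)*(v + 3)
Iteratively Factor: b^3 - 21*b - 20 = (b + 1)*(b^2 - b - 20) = (b - 5)*(b + 1)*(b + 4)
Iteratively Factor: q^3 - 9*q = (q + 3)*(q^2 - 3*q) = q*(q + 3)*(q - 3)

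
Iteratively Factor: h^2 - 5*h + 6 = (h - 3)*(h - 2)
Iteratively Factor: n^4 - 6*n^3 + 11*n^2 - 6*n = (n - 3)*(n^3 - 3*n^2 + 2*n) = n*(n - 3)*(n^2 - 3*n + 2) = n*(n - 3)*(n - 1)*(n - 2)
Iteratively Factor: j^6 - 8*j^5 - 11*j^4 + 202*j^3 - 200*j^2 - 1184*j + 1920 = (j - 4)*(j^5 - 4*j^4 - 27*j^3 + 94*j^2 + 176*j - 480) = (j - 4)^2*(j^4 - 27*j^2 - 14*j + 120) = (j - 4)^2*(j + 4)*(j^3 - 4*j^2 - 11*j + 30) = (j - 5)*(j - 4)^2*(j + 4)*(j^2 + j - 6) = (j - 5)*(j - 4)^2*(j - 2)*(j + 4)*(j + 3)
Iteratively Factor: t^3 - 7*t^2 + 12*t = (t - 4)*(t^2 - 3*t) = (t - 4)*(t - 3)*(t)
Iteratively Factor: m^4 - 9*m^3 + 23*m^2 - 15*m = (m - 1)*(m^3 - 8*m^2 + 15*m) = (m - 3)*(m - 1)*(m^2 - 5*m) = m*(m - 3)*(m - 1)*(m - 5)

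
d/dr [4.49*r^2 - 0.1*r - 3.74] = 8.98*r - 0.1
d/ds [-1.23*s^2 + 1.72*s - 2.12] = 1.72 - 2.46*s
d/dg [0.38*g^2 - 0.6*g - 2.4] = 0.76*g - 0.6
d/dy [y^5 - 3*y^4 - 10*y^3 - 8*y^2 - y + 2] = 5*y^4 - 12*y^3 - 30*y^2 - 16*y - 1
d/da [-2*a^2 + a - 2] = 1 - 4*a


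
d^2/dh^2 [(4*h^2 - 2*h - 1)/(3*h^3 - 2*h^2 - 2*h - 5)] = 6*(12*h^6 - 18*h^5 + 18*h^4 + 144*h^3 - 98*h^2 + h + 42)/(27*h^9 - 54*h^8 - 18*h^7 - 71*h^6 + 192*h^5 + 96*h^4 + 97*h^3 - 210*h^2 - 150*h - 125)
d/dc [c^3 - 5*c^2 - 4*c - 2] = 3*c^2 - 10*c - 4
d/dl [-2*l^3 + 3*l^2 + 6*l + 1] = -6*l^2 + 6*l + 6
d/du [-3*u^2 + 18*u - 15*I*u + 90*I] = -6*u + 18 - 15*I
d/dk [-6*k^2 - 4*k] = -12*k - 4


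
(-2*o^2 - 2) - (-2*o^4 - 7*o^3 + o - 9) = 2*o^4 + 7*o^3 - 2*o^2 - o + 7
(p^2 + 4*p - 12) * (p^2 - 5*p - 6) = p^4 - p^3 - 38*p^2 + 36*p + 72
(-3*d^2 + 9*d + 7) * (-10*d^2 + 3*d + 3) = 30*d^4 - 99*d^3 - 52*d^2 + 48*d + 21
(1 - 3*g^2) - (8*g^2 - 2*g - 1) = -11*g^2 + 2*g + 2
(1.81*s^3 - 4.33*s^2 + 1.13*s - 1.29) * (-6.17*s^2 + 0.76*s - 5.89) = -11.1677*s^5 + 28.0917*s^4 - 20.9238*s^3 + 34.3218*s^2 - 7.6361*s + 7.5981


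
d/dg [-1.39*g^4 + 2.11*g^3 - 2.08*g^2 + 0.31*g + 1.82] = -5.56*g^3 + 6.33*g^2 - 4.16*g + 0.31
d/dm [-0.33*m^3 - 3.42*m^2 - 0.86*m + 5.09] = -0.99*m^2 - 6.84*m - 0.86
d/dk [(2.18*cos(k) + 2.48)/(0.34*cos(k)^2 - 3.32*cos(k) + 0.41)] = (0.7412*cos(k)^2 + 1.6864*cos(k) - 9.1274)*sin(k)/(0.1156*cos(k)^4 - 2.2576*cos(k)^3 + 11.3012*cos(k)^2 - 2.7224*cos(k) + 0.1681)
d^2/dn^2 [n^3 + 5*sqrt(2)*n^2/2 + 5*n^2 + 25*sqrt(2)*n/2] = 6*n + 5*sqrt(2) + 10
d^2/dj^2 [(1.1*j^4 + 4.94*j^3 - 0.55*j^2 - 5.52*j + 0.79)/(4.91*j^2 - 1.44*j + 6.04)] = (53.03782*j^6 - 46.6646399999997*j^5 + 209.418*j^4 - 699.526688*j^3 + 435.89877*j^2 + 2030.020896*j - 179.732088)/(118.370771*j^6 - 104.146992*j^5 + 467.3829*j^4 - 259.21728*j^3 + 574.9476*j^2 - 157.600512*j + 220.348864)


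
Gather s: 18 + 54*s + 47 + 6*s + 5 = 60*s + 70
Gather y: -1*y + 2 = 2 - y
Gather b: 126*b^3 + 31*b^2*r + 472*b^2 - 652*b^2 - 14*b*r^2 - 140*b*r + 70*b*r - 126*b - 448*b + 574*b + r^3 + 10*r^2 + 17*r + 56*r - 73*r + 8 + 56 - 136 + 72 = 126*b^3 + b^2*(31*r - 180) + b*(-14*r^2 - 70*r) + r^3 + 10*r^2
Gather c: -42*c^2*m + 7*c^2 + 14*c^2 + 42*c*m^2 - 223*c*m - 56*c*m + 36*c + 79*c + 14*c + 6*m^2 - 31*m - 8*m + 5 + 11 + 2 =c^2*(21 - 42*m) + c*(42*m^2 - 279*m + 129) + 6*m^2 - 39*m + 18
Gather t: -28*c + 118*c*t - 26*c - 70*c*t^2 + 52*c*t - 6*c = -70*c*t^2 + 170*c*t - 60*c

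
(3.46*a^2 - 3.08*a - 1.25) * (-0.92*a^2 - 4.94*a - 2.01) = -3.1832*a^4 - 14.2588*a^3 + 9.4106*a^2 + 12.3658*a + 2.5125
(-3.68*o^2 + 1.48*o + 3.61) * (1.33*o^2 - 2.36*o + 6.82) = -4.8944*o^4 + 10.6532*o^3 - 23.7891*o^2 + 1.574*o + 24.6202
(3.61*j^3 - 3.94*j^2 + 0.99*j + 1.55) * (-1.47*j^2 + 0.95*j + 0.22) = -5.3067*j^5 + 9.2213*j^4 - 4.4041*j^3 - 2.2048*j^2 + 1.6903*j + 0.341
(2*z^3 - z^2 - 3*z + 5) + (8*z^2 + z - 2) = 2*z^3 + 7*z^2 - 2*z + 3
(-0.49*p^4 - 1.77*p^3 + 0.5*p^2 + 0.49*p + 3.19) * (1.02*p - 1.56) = -0.4998*p^5 - 1.041*p^4 + 3.2712*p^3 - 0.2802*p^2 + 2.4894*p - 4.9764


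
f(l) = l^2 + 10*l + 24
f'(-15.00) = -20.00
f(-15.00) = 99.00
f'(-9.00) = -8.00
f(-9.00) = 15.00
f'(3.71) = 17.42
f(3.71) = 74.86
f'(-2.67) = 4.66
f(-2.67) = 4.43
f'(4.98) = 19.96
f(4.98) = 98.60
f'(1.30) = 12.60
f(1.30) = 38.69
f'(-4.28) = 1.44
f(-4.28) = -0.48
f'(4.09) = 18.18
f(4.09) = 81.63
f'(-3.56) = 2.88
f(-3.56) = 1.07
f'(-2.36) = 5.28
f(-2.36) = 5.97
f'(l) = 2*l + 10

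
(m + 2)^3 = m^3 + 6*m^2 + 12*m + 8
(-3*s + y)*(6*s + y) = -18*s^2 + 3*s*y + y^2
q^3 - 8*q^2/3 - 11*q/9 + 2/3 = (q - 3)*(q - 1/3)*(q + 2/3)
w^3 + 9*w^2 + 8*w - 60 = (w - 2)*(w + 5)*(w + 6)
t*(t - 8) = t^2 - 8*t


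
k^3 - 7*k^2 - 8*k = k*(k - 8)*(k + 1)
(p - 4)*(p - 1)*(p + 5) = p^3 - 21*p + 20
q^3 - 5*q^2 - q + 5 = (q - 5)*(q - 1)*(q + 1)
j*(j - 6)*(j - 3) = j^3 - 9*j^2 + 18*j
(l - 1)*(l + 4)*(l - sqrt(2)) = l^3 - sqrt(2)*l^2 + 3*l^2 - 3*sqrt(2)*l - 4*l + 4*sqrt(2)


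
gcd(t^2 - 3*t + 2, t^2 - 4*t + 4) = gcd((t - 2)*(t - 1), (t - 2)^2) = t - 2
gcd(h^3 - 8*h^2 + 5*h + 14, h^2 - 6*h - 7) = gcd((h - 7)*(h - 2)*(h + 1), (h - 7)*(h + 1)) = h^2 - 6*h - 7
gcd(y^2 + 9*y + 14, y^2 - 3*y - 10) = y + 2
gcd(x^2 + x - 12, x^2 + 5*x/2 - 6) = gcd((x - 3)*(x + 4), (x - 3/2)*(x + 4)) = x + 4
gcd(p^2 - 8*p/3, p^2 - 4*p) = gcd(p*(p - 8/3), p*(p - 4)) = p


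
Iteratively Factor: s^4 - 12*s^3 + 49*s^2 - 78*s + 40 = (s - 5)*(s^3 - 7*s^2 + 14*s - 8) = (s - 5)*(s - 2)*(s^2 - 5*s + 4) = (s - 5)*(s - 4)*(s - 2)*(s - 1)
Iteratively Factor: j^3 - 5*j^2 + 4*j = (j - 4)*(j^2 - j) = j*(j - 4)*(j - 1)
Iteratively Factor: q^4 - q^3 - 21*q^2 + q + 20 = (q + 4)*(q^3 - 5*q^2 - q + 5) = (q + 1)*(q + 4)*(q^2 - 6*q + 5) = (q - 5)*(q + 1)*(q + 4)*(q - 1)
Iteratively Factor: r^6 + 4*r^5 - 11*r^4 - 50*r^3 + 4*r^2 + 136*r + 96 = (r - 2)*(r^5 + 6*r^4 + r^3 - 48*r^2 - 92*r - 48) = (r - 2)*(r + 2)*(r^4 + 4*r^3 - 7*r^2 - 34*r - 24) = (r - 2)*(r + 2)*(r + 4)*(r^3 - 7*r - 6) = (r - 2)*(r + 2)^2*(r + 4)*(r^2 - 2*r - 3) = (r - 2)*(r + 1)*(r + 2)^2*(r + 4)*(r - 3)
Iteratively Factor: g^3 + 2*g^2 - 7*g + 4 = (g + 4)*(g^2 - 2*g + 1) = (g - 1)*(g + 4)*(g - 1)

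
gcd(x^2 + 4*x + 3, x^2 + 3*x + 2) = x + 1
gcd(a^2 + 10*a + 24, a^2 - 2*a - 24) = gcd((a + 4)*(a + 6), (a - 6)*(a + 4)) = a + 4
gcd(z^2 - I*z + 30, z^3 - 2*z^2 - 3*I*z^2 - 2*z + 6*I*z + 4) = 1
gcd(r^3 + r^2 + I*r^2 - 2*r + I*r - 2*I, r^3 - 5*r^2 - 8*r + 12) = r^2 + r - 2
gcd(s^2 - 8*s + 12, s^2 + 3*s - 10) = s - 2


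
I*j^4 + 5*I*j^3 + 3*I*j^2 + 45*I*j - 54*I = (j + 6)*(j - 3*I)*(j + 3*I)*(I*j - I)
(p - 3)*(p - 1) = p^2 - 4*p + 3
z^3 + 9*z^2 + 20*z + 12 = (z + 1)*(z + 2)*(z + 6)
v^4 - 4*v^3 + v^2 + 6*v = v*(v - 3)*(v - 2)*(v + 1)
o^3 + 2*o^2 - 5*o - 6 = (o - 2)*(o + 1)*(o + 3)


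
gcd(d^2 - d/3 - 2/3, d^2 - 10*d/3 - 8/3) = d + 2/3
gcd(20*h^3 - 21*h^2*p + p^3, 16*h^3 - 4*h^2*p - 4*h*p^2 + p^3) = -4*h + p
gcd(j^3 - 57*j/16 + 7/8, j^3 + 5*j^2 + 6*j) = j + 2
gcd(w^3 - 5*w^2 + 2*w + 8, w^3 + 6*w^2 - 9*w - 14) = w^2 - w - 2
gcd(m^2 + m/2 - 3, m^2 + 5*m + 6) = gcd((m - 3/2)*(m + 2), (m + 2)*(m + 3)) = m + 2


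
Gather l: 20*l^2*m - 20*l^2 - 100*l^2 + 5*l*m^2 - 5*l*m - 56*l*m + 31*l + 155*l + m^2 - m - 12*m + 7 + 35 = l^2*(20*m - 120) + l*(5*m^2 - 61*m + 186) + m^2 - 13*m + 42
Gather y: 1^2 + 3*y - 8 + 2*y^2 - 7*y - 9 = 2*y^2 - 4*y - 16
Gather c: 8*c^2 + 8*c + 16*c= 8*c^2 + 24*c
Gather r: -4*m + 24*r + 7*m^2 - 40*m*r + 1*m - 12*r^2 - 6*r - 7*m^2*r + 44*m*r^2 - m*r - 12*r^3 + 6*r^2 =7*m^2 - 3*m - 12*r^3 + r^2*(44*m - 6) + r*(-7*m^2 - 41*m + 18)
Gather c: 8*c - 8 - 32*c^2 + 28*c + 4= -32*c^2 + 36*c - 4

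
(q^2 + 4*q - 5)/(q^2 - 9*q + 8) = (q + 5)/(q - 8)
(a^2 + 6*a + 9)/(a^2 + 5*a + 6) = (a + 3)/(a + 2)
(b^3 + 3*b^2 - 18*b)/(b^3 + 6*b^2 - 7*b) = (b^2 + 3*b - 18)/(b^2 + 6*b - 7)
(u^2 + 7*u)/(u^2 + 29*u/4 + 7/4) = 4*u/(4*u + 1)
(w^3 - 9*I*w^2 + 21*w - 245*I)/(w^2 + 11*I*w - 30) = (w^2 - 14*I*w - 49)/(w + 6*I)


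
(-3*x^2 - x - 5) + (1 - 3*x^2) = -6*x^2 - x - 4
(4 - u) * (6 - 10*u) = 10*u^2 - 46*u + 24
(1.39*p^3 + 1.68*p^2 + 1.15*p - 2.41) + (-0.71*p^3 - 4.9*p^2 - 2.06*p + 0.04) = 0.68*p^3 - 3.22*p^2 - 0.91*p - 2.37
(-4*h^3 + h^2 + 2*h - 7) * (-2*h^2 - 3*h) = 8*h^5 + 10*h^4 - 7*h^3 + 8*h^2 + 21*h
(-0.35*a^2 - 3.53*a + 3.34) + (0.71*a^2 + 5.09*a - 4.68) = 0.36*a^2 + 1.56*a - 1.34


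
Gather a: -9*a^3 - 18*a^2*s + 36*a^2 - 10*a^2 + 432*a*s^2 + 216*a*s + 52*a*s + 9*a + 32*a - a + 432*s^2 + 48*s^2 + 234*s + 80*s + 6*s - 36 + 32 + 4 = -9*a^3 + a^2*(26 - 18*s) + a*(432*s^2 + 268*s + 40) + 480*s^2 + 320*s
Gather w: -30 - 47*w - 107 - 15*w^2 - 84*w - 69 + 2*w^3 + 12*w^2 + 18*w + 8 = 2*w^3 - 3*w^2 - 113*w - 198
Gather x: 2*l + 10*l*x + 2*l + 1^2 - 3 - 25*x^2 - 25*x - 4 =4*l - 25*x^2 + x*(10*l - 25) - 6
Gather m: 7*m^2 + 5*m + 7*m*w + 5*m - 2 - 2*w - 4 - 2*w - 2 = 7*m^2 + m*(7*w + 10) - 4*w - 8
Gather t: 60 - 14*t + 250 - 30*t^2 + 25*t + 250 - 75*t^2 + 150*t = -105*t^2 + 161*t + 560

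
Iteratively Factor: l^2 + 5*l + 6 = (l + 2)*(l + 3)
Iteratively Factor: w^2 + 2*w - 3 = (w - 1)*(w + 3)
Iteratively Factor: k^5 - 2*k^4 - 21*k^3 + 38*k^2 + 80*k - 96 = (k - 4)*(k^4 + 2*k^3 - 13*k^2 - 14*k + 24) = (k - 4)*(k - 3)*(k^3 + 5*k^2 + 2*k - 8) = (k - 4)*(k - 3)*(k + 4)*(k^2 + k - 2) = (k - 4)*(k - 3)*(k + 2)*(k + 4)*(k - 1)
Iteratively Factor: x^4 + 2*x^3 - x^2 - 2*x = (x - 1)*(x^3 + 3*x^2 + 2*x) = (x - 1)*(x + 1)*(x^2 + 2*x) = (x - 1)*(x + 1)*(x + 2)*(x)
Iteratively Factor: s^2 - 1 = (s - 1)*(s + 1)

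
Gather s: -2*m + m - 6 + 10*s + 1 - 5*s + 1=-m + 5*s - 4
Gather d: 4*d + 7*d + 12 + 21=11*d + 33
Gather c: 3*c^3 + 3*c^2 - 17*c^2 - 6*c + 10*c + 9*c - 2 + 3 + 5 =3*c^3 - 14*c^2 + 13*c + 6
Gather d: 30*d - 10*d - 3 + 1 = 20*d - 2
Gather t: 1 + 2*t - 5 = 2*t - 4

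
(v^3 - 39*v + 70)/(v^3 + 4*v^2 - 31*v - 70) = (v - 2)/(v + 2)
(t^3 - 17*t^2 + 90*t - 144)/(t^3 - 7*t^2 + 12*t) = (t^2 - 14*t + 48)/(t*(t - 4))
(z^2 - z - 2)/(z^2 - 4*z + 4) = (z + 1)/(z - 2)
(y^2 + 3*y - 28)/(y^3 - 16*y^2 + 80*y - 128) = (y + 7)/(y^2 - 12*y + 32)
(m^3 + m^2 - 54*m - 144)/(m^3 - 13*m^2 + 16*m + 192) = (m + 6)/(m - 8)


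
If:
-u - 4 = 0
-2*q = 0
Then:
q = 0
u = -4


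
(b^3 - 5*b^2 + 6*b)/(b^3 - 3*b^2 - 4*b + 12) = b/(b + 2)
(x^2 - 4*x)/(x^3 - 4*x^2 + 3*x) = (x - 4)/(x^2 - 4*x + 3)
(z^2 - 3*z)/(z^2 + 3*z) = (z - 3)/(z + 3)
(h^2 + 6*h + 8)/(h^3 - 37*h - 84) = (h + 2)/(h^2 - 4*h - 21)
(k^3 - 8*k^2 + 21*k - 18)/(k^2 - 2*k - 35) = (-k^3 + 8*k^2 - 21*k + 18)/(-k^2 + 2*k + 35)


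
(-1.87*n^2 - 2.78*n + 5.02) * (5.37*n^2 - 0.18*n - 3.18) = -10.0419*n^4 - 14.592*n^3 + 33.4044*n^2 + 7.9368*n - 15.9636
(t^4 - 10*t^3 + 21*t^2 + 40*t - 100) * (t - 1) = t^5 - 11*t^4 + 31*t^3 + 19*t^2 - 140*t + 100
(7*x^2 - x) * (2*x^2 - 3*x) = 14*x^4 - 23*x^3 + 3*x^2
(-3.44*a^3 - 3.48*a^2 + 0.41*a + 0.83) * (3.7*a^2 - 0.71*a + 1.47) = -12.728*a^5 - 10.4336*a^4 - 1.069*a^3 - 2.3357*a^2 + 0.0134*a + 1.2201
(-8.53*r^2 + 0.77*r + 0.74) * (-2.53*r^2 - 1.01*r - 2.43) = 21.5809*r^4 + 6.6672*r^3 + 18.078*r^2 - 2.6185*r - 1.7982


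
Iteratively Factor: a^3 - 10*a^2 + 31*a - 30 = (a - 2)*(a^2 - 8*a + 15) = (a - 3)*(a - 2)*(a - 5)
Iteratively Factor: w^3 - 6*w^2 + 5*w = (w - 5)*(w^2 - w) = (w - 5)*(w - 1)*(w)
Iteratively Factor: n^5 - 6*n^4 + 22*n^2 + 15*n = (n)*(n^4 - 6*n^3 + 22*n + 15) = n*(n - 5)*(n^3 - n^2 - 5*n - 3) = n*(n - 5)*(n - 3)*(n^2 + 2*n + 1) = n*(n - 5)*(n - 3)*(n + 1)*(n + 1)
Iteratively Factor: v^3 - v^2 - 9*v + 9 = (v - 1)*(v^2 - 9) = (v - 1)*(v + 3)*(v - 3)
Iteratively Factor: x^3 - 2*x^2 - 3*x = (x)*(x^2 - 2*x - 3) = x*(x + 1)*(x - 3)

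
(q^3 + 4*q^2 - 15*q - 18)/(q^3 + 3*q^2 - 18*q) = (q + 1)/q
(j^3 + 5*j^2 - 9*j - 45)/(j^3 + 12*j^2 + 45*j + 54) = (j^2 + 2*j - 15)/(j^2 + 9*j + 18)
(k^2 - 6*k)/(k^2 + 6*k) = (k - 6)/(k + 6)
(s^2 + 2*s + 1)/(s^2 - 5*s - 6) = (s + 1)/(s - 6)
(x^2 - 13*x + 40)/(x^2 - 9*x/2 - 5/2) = 2*(x - 8)/(2*x + 1)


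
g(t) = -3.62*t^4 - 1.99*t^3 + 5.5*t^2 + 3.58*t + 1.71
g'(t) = -14.48*t^3 - 5.97*t^2 + 11.0*t + 3.58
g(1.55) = -7.83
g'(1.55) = -47.63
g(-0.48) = 1.29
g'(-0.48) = -1.47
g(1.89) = -31.50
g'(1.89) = -94.71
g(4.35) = -1338.63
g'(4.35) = -1253.43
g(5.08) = -2509.86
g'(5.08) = -1992.88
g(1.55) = -7.83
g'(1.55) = -47.63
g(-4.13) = -832.27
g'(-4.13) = 876.36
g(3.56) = -587.07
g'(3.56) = -686.23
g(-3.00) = -199.02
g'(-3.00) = 307.81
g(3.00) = -285.00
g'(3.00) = -408.11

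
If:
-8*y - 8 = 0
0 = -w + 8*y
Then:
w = -8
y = -1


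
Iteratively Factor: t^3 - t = (t)*(t^2 - 1) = t*(t - 1)*(t + 1)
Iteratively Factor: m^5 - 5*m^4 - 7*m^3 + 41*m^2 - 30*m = (m)*(m^4 - 5*m^3 - 7*m^2 + 41*m - 30) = m*(m - 5)*(m^3 - 7*m + 6) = m*(m - 5)*(m + 3)*(m^2 - 3*m + 2) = m*(m - 5)*(m - 2)*(m + 3)*(m - 1)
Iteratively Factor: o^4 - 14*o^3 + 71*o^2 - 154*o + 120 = (o - 4)*(o^3 - 10*o^2 + 31*o - 30) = (o - 4)*(o - 2)*(o^2 - 8*o + 15) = (o - 4)*(o - 3)*(o - 2)*(o - 5)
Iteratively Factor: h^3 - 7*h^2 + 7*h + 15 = (h - 3)*(h^2 - 4*h - 5) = (h - 3)*(h + 1)*(h - 5)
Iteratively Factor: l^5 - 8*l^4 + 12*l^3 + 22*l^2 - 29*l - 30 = (l - 2)*(l^4 - 6*l^3 + 22*l + 15) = (l - 2)*(l + 1)*(l^3 - 7*l^2 + 7*l + 15) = (l - 5)*(l - 2)*(l + 1)*(l^2 - 2*l - 3) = (l - 5)*(l - 2)*(l + 1)^2*(l - 3)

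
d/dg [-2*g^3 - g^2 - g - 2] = -6*g^2 - 2*g - 1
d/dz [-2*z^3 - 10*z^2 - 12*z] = -6*z^2 - 20*z - 12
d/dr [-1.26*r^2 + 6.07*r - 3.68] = 6.07 - 2.52*r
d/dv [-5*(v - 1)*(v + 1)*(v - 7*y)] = -15*v^2 + 70*v*y + 5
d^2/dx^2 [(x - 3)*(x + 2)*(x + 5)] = 6*x + 8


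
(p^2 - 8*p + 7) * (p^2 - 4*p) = p^4 - 12*p^3 + 39*p^2 - 28*p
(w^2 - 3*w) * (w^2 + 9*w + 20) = w^4 + 6*w^3 - 7*w^2 - 60*w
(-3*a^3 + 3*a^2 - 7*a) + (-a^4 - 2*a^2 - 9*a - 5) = -a^4 - 3*a^3 + a^2 - 16*a - 5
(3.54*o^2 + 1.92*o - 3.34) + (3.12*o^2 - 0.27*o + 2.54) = 6.66*o^2 + 1.65*o - 0.8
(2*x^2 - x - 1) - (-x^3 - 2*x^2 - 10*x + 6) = x^3 + 4*x^2 + 9*x - 7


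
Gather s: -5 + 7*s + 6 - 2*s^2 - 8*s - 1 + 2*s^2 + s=0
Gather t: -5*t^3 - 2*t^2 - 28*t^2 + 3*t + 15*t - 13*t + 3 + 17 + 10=-5*t^3 - 30*t^2 + 5*t + 30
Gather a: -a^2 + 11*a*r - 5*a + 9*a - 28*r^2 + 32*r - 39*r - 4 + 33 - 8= -a^2 + a*(11*r + 4) - 28*r^2 - 7*r + 21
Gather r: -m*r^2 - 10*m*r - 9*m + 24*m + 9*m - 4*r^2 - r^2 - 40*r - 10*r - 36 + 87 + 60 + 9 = 24*m + r^2*(-m - 5) + r*(-10*m - 50) + 120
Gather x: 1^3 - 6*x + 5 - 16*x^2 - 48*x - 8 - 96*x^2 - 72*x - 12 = -112*x^2 - 126*x - 14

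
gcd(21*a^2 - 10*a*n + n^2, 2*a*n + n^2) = 1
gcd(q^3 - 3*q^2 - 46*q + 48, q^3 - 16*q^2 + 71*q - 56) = q^2 - 9*q + 8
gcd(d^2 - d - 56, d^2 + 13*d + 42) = d + 7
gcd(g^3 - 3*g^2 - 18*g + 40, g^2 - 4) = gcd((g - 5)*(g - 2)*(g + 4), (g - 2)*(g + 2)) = g - 2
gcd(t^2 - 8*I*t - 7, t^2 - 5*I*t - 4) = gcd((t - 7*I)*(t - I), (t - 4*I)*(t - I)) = t - I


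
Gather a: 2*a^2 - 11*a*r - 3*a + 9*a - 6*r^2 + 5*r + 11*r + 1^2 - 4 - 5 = 2*a^2 + a*(6 - 11*r) - 6*r^2 + 16*r - 8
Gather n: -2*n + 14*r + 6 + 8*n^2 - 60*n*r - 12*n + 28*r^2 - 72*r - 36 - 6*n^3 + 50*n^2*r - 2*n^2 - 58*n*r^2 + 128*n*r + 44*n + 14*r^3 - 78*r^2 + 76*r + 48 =-6*n^3 + n^2*(50*r + 6) + n*(-58*r^2 + 68*r + 30) + 14*r^3 - 50*r^2 + 18*r + 18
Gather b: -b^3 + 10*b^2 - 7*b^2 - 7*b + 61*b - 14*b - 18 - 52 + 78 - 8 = -b^3 + 3*b^2 + 40*b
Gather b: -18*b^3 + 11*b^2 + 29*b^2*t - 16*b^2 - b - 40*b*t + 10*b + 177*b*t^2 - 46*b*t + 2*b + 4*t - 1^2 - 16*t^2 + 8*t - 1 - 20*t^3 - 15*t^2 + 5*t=-18*b^3 + b^2*(29*t - 5) + b*(177*t^2 - 86*t + 11) - 20*t^3 - 31*t^2 + 17*t - 2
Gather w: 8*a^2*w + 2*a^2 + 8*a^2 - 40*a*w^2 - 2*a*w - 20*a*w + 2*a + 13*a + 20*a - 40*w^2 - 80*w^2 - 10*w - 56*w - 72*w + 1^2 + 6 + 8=10*a^2 + 35*a + w^2*(-40*a - 120) + w*(8*a^2 - 22*a - 138) + 15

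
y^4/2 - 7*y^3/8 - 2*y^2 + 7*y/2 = y*(y/2 + 1)*(y - 2)*(y - 7/4)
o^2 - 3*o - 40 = (o - 8)*(o + 5)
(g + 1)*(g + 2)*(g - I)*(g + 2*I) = g^4 + 3*g^3 + I*g^3 + 4*g^2 + 3*I*g^2 + 6*g + 2*I*g + 4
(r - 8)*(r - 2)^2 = r^3 - 12*r^2 + 36*r - 32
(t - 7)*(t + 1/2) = t^2 - 13*t/2 - 7/2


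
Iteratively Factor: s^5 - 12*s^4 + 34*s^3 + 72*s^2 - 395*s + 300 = (s - 1)*(s^4 - 11*s^3 + 23*s^2 + 95*s - 300) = (s - 4)*(s - 1)*(s^3 - 7*s^2 - 5*s + 75) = (s - 5)*(s - 4)*(s - 1)*(s^2 - 2*s - 15) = (s - 5)*(s - 4)*(s - 1)*(s + 3)*(s - 5)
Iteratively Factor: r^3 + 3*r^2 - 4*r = (r - 1)*(r^2 + 4*r) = r*(r - 1)*(r + 4)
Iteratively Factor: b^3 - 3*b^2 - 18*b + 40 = (b - 2)*(b^2 - b - 20) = (b - 2)*(b + 4)*(b - 5)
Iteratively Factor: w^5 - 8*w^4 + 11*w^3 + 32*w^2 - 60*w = (w)*(w^4 - 8*w^3 + 11*w^2 + 32*w - 60) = w*(w - 5)*(w^3 - 3*w^2 - 4*w + 12) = w*(w - 5)*(w - 3)*(w^2 - 4) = w*(w - 5)*(w - 3)*(w - 2)*(w + 2)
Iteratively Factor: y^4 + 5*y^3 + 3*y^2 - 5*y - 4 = (y - 1)*(y^3 + 6*y^2 + 9*y + 4) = (y - 1)*(y + 4)*(y^2 + 2*y + 1) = (y - 1)*(y + 1)*(y + 4)*(y + 1)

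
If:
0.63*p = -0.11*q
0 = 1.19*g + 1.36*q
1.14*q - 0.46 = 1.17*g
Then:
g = -0.21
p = -0.03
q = 0.19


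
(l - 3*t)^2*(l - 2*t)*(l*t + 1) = l^4*t - 8*l^3*t^2 + l^3 + 21*l^2*t^3 - 8*l^2*t - 18*l*t^4 + 21*l*t^2 - 18*t^3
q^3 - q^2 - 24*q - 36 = (q - 6)*(q + 2)*(q + 3)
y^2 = y^2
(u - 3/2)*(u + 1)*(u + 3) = u^3 + 5*u^2/2 - 3*u - 9/2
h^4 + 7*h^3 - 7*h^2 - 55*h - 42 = (h - 3)*(h + 1)*(h + 2)*(h + 7)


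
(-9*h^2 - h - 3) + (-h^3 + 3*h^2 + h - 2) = -h^3 - 6*h^2 - 5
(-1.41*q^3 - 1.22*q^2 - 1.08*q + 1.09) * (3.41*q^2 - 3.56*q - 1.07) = -4.8081*q^5 + 0.8594*q^4 + 2.1691*q^3 + 8.8671*q^2 - 2.7248*q - 1.1663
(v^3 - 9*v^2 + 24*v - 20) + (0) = v^3 - 9*v^2 + 24*v - 20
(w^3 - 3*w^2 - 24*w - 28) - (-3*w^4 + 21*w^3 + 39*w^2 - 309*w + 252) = 3*w^4 - 20*w^3 - 42*w^2 + 285*w - 280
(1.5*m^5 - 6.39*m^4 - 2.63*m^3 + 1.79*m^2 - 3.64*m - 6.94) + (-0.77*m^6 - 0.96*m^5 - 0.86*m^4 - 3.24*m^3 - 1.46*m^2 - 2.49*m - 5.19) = -0.77*m^6 + 0.54*m^5 - 7.25*m^4 - 5.87*m^3 + 0.33*m^2 - 6.13*m - 12.13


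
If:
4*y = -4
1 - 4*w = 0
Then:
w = 1/4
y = -1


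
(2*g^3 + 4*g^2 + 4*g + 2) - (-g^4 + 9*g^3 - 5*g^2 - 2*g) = g^4 - 7*g^3 + 9*g^2 + 6*g + 2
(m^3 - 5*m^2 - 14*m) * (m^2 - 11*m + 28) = m^5 - 16*m^4 + 69*m^3 + 14*m^2 - 392*m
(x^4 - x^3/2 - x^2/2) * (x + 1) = x^5 + x^4/2 - x^3 - x^2/2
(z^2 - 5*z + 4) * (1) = z^2 - 5*z + 4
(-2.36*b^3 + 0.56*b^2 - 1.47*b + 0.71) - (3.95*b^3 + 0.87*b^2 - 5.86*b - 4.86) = -6.31*b^3 - 0.31*b^2 + 4.39*b + 5.57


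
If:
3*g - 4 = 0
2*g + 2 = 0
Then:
No Solution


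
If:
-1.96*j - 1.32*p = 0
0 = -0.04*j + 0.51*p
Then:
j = 0.00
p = 0.00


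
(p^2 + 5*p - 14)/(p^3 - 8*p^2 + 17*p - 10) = (p + 7)/(p^2 - 6*p + 5)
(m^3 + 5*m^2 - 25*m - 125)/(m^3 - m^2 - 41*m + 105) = (m^2 + 10*m + 25)/(m^2 + 4*m - 21)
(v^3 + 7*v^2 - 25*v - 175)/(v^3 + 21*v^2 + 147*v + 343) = (v^2 - 25)/(v^2 + 14*v + 49)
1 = 1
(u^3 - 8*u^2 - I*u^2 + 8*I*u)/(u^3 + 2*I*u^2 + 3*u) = (u - 8)/(u + 3*I)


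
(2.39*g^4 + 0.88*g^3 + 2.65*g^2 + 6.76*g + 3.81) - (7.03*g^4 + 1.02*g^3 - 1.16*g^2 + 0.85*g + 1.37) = -4.64*g^4 - 0.14*g^3 + 3.81*g^2 + 5.91*g + 2.44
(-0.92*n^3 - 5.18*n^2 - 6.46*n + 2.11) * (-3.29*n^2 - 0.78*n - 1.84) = 3.0268*n^5 + 17.7598*n^4 + 26.9866*n^3 + 7.6281*n^2 + 10.2406*n - 3.8824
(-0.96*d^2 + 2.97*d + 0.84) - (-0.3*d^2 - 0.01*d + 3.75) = -0.66*d^2 + 2.98*d - 2.91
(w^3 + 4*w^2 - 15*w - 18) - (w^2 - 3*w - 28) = w^3 + 3*w^2 - 12*w + 10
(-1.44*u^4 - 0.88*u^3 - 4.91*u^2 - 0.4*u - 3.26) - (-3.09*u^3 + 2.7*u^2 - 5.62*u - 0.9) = -1.44*u^4 + 2.21*u^3 - 7.61*u^2 + 5.22*u - 2.36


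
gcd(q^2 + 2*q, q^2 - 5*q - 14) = q + 2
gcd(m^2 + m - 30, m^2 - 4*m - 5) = m - 5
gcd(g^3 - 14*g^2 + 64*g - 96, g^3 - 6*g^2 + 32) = g^2 - 8*g + 16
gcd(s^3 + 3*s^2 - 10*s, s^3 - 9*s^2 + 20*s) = s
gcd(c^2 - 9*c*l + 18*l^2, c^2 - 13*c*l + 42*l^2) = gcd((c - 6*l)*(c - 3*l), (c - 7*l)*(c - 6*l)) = c - 6*l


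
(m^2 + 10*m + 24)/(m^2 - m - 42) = (m + 4)/(m - 7)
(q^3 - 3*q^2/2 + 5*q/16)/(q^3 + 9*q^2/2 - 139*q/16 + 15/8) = q/(q + 6)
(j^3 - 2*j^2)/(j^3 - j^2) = (j - 2)/(j - 1)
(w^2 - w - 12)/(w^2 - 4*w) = (w + 3)/w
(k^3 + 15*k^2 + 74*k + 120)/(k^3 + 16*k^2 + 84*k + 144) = (k + 5)/(k + 6)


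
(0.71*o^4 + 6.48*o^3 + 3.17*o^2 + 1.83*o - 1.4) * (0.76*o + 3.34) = 0.5396*o^5 + 7.2962*o^4 + 24.0524*o^3 + 11.9786*o^2 + 5.0482*o - 4.676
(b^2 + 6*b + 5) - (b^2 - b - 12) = 7*b + 17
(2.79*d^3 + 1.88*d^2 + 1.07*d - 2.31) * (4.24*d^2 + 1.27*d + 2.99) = 11.8296*d^5 + 11.5145*d^4 + 15.2665*d^3 - 2.8143*d^2 + 0.265600000000001*d - 6.9069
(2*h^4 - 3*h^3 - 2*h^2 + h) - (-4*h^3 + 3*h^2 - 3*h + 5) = 2*h^4 + h^3 - 5*h^2 + 4*h - 5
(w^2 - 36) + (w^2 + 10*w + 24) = 2*w^2 + 10*w - 12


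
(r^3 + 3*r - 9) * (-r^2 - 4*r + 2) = -r^5 - 4*r^4 - r^3 - 3*r^2 + 42*r - 18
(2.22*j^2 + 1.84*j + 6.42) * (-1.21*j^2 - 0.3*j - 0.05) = -2.6862*j^4 - 2.8924*j^3 - 8.4312*j^2 - 2.018*j - 0.321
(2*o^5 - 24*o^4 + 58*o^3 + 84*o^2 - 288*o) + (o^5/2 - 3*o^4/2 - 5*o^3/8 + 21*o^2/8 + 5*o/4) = 5*o^5/2 - 51*o^4/2 + 459*o^3/8 + 693*o^2/8 - 1147*o/4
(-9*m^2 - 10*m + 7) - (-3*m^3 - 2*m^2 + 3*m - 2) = 3*m^3 - 7*m^2 - 13*m + 9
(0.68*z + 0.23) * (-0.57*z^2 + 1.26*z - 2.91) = -0.3876*z^3 + 0.7257*z^2 - 1.689*z - 0.6693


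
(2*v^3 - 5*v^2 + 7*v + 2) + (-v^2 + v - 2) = 2*v^3 - 6*v^2 + 8*v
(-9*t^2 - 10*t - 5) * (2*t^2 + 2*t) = -18*t^4 - 38*t^3 - 30*t^2 - 10*t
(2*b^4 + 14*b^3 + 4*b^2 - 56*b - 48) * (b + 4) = 2*b^5 + 22*b^4 + 60*b^3 - 40*b^2 - 272*b - 192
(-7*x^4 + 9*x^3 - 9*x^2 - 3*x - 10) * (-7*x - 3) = 49*x^5 - 42*x^4 + 36*x^3 + 48*x^2 + 79*x + 30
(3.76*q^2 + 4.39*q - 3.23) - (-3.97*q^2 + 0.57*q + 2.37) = 7.73*q^2 + 3.82*q - 5.6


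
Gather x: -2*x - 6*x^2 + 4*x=-6*x^2 + 2*x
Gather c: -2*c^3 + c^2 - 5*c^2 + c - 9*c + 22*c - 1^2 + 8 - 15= -2*c^3 - 4*c^2 + 14*c - 8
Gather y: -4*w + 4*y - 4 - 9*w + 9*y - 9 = -13*w + 13*y - 13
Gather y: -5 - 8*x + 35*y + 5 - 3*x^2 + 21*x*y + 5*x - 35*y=-3*x^2 + 21*x*y - 3*x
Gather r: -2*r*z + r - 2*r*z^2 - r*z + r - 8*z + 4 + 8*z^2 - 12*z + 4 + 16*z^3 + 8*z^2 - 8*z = r*(-2*z^2 - 3*z + 2) + 16*z^3 + 16*z^2 - 28*z + 8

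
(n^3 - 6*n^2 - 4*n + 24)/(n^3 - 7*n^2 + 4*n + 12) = (n + 2)/(n + 1)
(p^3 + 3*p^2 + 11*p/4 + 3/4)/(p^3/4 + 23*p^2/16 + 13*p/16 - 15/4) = 4*(4*p^3 + 12*p^2 + 11*p + 3)/(4*p^3 + 23*p^2 + 13*p - 60)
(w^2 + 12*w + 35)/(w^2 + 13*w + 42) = (w + 5)/(w + 6)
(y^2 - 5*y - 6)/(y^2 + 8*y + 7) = (y - 6)/(y + 7)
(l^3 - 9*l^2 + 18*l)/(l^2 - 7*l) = (l^2 - 9*l + 18)/(l - 7)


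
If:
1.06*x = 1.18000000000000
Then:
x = 1.11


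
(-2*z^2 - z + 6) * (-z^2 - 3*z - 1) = 2*z^4 + 7*z^3 - z^2 - 17*z - 6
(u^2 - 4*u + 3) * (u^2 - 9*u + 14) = u^4 - 13*u^3 + 53*u^2 - 83*u + 42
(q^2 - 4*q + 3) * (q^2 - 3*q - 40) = q^4 - 7*q^3 - 25*q^2 + 151*q - 120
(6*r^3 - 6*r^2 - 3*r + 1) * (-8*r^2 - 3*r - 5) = -48*r^5 + 30*r^4 + 12*r^3 + 31*r^2 + 12*r - 5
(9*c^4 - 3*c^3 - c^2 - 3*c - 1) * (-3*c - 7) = -27*c^5 - 54*c^4 + 24*c^3 + 16*c^2 + 24*c + 7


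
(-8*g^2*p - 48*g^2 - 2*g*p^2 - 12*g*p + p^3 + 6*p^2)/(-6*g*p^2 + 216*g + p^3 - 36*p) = (-8*g^2 - 2*g*p + p^2)/(-6*g*p + 36*g + p^2 - 6*p)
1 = 1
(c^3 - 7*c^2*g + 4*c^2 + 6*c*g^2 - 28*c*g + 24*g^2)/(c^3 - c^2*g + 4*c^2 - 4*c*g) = (c - 6*g)/c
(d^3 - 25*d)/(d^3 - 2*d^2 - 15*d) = (d + 5)/(d + 3)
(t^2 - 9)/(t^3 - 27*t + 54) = (t + 3)/(t^2 + 3*t - 18)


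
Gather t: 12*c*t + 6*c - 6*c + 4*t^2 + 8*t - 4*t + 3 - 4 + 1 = 4*t^2 + t*(12*c + 4)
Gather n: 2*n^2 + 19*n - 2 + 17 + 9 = 2*n^2 + 19*n + 24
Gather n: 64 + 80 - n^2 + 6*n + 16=-n^2 + 6*n + 160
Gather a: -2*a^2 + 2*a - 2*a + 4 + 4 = 8 - 2*a^2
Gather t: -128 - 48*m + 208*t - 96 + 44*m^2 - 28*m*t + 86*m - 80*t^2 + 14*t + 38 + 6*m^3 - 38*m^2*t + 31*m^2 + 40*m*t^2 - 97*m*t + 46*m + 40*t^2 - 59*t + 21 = 6*m^3 + 75*m^2 + 84*m + t^2*(40*m - 40) + t*(-38*m^2 - 125*m + 163) - 165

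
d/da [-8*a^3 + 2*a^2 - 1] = 4*a*(1 - 6*a)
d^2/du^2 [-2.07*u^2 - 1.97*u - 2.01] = -4.14000000000000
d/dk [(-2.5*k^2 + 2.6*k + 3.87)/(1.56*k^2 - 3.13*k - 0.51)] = (3.769*k^2 - 9.5244*k + 10.7871)/(2.4336*k^4 - 9.7656*k^3 + 8.2057*k^2 + 3.1926*k + 0.2601)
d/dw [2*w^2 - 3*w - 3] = 4*w - 3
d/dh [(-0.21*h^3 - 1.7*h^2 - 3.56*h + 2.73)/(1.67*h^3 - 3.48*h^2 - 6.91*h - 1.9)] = (-2.22044604925031e-16*h^5 + 3.5698*h^4 + 14.7926*h^3 - 13.1221*h^2 + 25.4608*h + 25.6283)/(2.7889*h^6 - 11.6232*h^5 - 10.969*h^4 + 41.7476*h^3 + 60.9721*h^2 + 26.258*h + 3.61)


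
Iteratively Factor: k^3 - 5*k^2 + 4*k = (k)*(k^2 - 5*k + 4) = k*(k - 4)*(k - 1)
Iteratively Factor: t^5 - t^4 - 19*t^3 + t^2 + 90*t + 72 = (t + 2)*(t^4 - 3*t^3 - 13*t^2 + 27*t + 36) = (t + 2)*(t + 3)*(t^3 - 6*t^2 + 5*t + 12) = (t - 4)*(t + 2)*(t + 3)*(t^2 - 2*t - 3) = (t - 4)*(t - 3)*(t + 2)*(t + 3)*(t + 1)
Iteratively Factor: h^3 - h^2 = (h - 1)*(h^2) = h*(h - 1)*(h)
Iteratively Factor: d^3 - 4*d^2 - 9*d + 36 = (d - 3)*(d^2 - d - 12) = (d - 3)*(d + 3)*(d - 4)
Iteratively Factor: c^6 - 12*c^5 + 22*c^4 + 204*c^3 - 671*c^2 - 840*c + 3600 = (c - 4)*(c^5 - 8*c^4 - 10*c^3 + 164*c^2 - 15*c - 900) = (c - 4)*(c + 3)*(c^4 - 11*c^3 + 23*c^2 + 95*c - 300) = (c - 5)*(c - 4)*(c + 3)*(c^3 - 6*c^2 - 7*c + 60) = (c - 5)^2*(c - 4)*(c + 3)*(c^2 - c - 12) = (c - 5)^2*(c - 4)*(c + 3)^2*(c - 4)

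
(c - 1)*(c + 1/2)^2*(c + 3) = c^4 + 3*c^3 - 3*c^2/4 - 5*c/2 - 3/4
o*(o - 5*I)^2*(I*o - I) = I*o^4 + 10*o^3 - I*o^3 - 10*o^2 - 25*I*o^2 + 25*I*o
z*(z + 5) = z^2 + 5*z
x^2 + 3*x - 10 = (x - 2)*(x + 5)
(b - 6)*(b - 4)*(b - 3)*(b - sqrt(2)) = b^4 - 13*b^3 - sqrt(2)*b^3 + 13*sqrt(2)*b^2 + 54*b^2 - 54*sqrt(2)*b - 72*b + 72*sqrt(2)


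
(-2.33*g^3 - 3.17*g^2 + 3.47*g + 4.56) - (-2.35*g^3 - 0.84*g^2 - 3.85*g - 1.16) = 0.02*g^3 - 2.33*g^2 + 7.32*g + 5.72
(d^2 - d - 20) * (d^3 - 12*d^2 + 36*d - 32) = d^5 - 13*d^4 + 28*d^3 + 172*d^2 - 688*d + 640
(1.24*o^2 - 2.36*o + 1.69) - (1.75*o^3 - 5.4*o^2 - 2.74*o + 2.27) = -1.75*o^3 + 6.64*o^2 + 0.38*o - 0.58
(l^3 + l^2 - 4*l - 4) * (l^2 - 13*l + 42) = l^5 - 12*l^4 + 25*l^3 + 90*l^2 - 116*l - 168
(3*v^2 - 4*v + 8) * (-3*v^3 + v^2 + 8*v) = -9*v^5 + 15*v^4 - 4*v^3 - 24*v^2 + 64*v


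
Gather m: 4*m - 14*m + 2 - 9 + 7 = -10*m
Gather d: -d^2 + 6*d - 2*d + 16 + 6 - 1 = -d^2 + 4*d + 21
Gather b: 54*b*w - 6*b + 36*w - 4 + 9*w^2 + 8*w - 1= b*(54*w - 6) + 9*w^2 + 44*w - 5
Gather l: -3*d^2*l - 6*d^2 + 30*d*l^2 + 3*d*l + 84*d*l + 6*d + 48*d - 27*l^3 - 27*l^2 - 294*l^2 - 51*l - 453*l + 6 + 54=-6*d^2 + 54*d - 27*l^3 + l^2*(30*d - 321) + l*(-3*d^2 + 87*d - 504) + 60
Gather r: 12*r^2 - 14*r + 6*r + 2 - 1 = 12*r^2 - 8*r + 1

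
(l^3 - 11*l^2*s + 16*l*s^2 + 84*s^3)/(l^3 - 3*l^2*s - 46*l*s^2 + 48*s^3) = (l^3 - 11*l^2*s + 16*l*s^2 + 84*s^3)/(l^3 - 3*l^2*s - 46*l*s^2 + 48*s^3)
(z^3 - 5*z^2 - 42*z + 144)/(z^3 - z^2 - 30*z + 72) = (z - 8)/(z - 4)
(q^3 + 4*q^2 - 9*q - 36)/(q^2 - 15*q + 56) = (q^3 + 4*q^2 - 9*q - 36)/(q^2 - 15*q + 56)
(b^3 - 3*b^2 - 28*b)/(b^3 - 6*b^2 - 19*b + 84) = b/(b - 3)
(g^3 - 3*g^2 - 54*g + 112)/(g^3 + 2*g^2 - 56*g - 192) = (g^2 + 5*g - 14)/(g^2 + 10*g + 24)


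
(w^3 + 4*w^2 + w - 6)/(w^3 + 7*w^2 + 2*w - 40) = (w^3 + 4*w^2 + w - 6)/(w^3 + 7*w^2 + 2*w - 40)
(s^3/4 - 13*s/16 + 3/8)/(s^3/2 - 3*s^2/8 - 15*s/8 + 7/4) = (4*s^2 - 8*s + 3)/(2*(4*s^2 - 11*s + 7))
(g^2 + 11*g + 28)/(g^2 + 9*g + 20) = (g + 7)/(g + 5)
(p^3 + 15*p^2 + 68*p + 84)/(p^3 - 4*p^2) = (p^3 + 15*p^2 + 68*p + 84)/(p^2*(p - 4))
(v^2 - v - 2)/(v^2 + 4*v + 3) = (v - 2)/(v + 3)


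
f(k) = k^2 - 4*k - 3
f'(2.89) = 1.78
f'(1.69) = -0.62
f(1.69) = -6.90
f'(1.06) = -1.88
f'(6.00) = 8.00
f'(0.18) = -3.64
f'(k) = 2*k - 4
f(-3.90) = 27.81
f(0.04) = -3.16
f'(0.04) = -3.92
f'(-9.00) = -22.00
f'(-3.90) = -11.80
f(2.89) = -6.21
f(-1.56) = 5.67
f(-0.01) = -2.96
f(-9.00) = 114.00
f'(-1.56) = -7.12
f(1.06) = -6.12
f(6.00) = 9.00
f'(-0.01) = -4.02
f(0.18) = -3.69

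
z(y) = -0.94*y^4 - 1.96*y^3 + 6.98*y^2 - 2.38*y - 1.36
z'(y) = -3.76*y^3 - 5.88*y^2 + 13.96*y - 2.38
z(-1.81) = 27.35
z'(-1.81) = -24.62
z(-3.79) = 20.68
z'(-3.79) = 64.94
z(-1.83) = 27.84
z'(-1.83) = -24.58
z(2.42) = -26.26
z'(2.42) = -56.32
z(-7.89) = -2228.18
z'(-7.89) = 1368.23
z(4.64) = -493.64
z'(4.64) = -439.81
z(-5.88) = -471.24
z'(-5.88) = 476.64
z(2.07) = -11.02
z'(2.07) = -32.03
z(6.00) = -1405.96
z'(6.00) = -942.46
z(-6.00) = -530.68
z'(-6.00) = 514.34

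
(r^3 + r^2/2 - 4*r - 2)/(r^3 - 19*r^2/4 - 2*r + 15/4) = 2*(2*r^3 + r^2 - 8*r - 4)/(4*r^3 - 19*r^2 - 8*r + 15)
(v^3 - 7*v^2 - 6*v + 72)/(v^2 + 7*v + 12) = (v^2 - 10*v + 24)/(v + 4)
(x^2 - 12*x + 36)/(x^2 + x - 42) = (x - 6)/(x + 7)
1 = 1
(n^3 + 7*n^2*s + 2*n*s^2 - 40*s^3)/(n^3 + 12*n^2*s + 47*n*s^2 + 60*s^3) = (n - 2*s)/(n + 3*s)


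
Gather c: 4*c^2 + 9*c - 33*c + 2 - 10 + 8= 4*c^2 - 24*c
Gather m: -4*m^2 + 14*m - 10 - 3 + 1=-4*m^2 + 14*m - 12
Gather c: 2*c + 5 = 2*c + 5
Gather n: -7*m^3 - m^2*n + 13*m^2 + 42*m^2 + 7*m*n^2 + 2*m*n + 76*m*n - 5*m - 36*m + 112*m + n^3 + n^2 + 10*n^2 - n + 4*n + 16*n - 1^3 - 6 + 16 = -7*m^3 + 55*m^2 + 71*m + n^3 + n^2*(7*m + 11) + n*(-m^2 + 78*m + 19) + 9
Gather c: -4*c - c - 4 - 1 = -5*c - 5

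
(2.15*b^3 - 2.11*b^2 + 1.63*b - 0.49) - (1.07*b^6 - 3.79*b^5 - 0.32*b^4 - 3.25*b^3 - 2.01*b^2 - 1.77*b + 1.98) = -1.07*b^6 + 3.79*b^5 + 0.32*b^4 + 5.4*b^3 - 0.1*b^2 + 3.4*b - 2.47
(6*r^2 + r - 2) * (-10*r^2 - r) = -60*r^4 - 16*r^3 + 19*r^2 + 2*r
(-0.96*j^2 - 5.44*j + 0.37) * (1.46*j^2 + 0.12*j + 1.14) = -1.4016*j^4 - 8.0576*j^3 - 1.207*j^2 - 6.1572*j + 0.4218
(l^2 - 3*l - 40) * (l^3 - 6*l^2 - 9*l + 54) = l^5 - 9*l^4 - 31*l^3 + 321*l^2 + 198*l - 2160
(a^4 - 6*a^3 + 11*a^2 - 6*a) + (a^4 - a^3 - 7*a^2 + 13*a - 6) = 2*a^4 - 7*a^3 + 4*a^2 + 7*a - 6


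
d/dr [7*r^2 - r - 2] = 14*r - 1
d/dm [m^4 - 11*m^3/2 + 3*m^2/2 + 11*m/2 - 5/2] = 4*m^3 - 33*m^2/2 + 3*m + 11/2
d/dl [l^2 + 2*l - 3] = 2*l + 2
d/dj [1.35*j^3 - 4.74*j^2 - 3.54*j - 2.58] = 4.05*j^2 - 9.48*j - 3.54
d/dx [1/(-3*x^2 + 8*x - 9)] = 2*(3*x - 4)/(3*x^2 - 8*x + 9)^2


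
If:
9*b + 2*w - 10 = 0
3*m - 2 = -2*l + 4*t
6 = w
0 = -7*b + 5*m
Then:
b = -2/9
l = 2*t + 22/15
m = -14/45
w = 6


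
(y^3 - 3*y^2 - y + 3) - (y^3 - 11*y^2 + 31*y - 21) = 8*y^2 - 32*y + 24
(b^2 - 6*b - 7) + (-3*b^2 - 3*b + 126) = -2*b^2 - 9*b + 119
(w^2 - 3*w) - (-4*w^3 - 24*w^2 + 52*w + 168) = 4*w^3 + 25*w^2 - 55*w - 168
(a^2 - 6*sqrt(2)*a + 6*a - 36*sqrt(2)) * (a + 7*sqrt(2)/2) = a^3 - 5*sqrt(2)*a^2/2 + 6*a^2 - 42*a - 15*sqrt(2)*a - 252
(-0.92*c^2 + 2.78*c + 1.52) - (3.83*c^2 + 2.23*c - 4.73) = -4.75*c^2 + 0.55*c + 6.25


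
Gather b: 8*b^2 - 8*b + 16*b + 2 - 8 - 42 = 8*b^2 + 8*b - 48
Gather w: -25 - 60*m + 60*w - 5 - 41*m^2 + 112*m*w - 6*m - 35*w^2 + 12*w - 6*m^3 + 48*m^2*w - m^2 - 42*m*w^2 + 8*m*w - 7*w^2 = -6*m^3 - 42*m^2 - 66*m + w^2*(-42*m - 42) + w*(48*m^2 + 120*m + 72) - 30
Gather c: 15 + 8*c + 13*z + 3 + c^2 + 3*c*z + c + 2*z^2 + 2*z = c^2 + c*(3*z + 9) + 2*z^2 + 15*z + 18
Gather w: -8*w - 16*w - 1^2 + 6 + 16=21 - 24*w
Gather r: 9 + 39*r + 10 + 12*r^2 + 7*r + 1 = 12*r^2 + 46*r + 20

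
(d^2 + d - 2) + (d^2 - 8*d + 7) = 2*d^2 - 7*d + 5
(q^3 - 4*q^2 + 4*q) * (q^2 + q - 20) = q^5 - 3*q^4 - 20*q^3 + 84*q^2 - 80*q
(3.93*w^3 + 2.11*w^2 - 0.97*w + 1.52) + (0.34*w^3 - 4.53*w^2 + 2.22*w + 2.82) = 4.27*w^3 - 2.42*w^2 + 1.25*w + 4.34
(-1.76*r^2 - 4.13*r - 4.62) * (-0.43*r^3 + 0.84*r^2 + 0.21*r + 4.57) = 0.7568*r^5 + 0.2975*r^4 - 1.8522*r^3 - 12.7913*r^2 - 19.8443*r - 21.1134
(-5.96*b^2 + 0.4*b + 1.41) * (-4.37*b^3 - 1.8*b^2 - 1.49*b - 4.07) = 26.0452*b^5 + 8.98*b^4 + 1.9987*b^3 + 21.1232*b^2 - 3.7289*b - 5.7387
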